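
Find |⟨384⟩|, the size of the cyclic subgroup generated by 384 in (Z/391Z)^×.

ord(384) | φ(391) = φ(17·23) = (17−1)·(23−1) = 16·22 = 352 = 2^5 · 11.
Divisors of 352: 1, 2, 4, 8, 11, 16, 22, 32, 44, 88, 176, 352.
Check 384^d mod 391 for each divisor in increasing order:
384^1 ≡ 384
384^2 ≡ 49
384^4 ≡ 55
384^8 ≡ 288
384^11 ≡ 139
384^16 ≡ 52
384^22 ≡ 162
384^32 ≡ 358
384^44 ≡ 47
384^88 ≡ 254
384^176 ≡ 1
The smallest such exponent is 176, so the order of 384 is 176.

176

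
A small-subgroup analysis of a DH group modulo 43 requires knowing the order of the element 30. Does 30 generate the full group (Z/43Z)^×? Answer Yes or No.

Yes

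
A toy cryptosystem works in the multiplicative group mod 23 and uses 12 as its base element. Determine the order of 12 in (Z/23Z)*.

ord(12) | φ(23) = 23 − 1 = 22 = 2 · 11.
Divisors of 22: 1, 2, 11, 22.
Test each divisor d:
12^1 ≡ 12 (mod 23)
12^2 ≡ 6 (mod 23)
12^11 ≡ 1 (mod 23) ✓
The smallest such exponent is 11, so the order of 12 is 11.

11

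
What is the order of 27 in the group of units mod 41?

8

Since 27 ∈ (Z/41Z)^×, its order divides φ(41) = 41 − 1 = 40 = 2^3 · 5.
Divisors of 40: 1, 2, 4, 5, 8, 10, 20, 40.
Compute 27^d (mod 41) for the divisors d until we hit 1:
27^1 ≡ 27
27^2 ≡ 32
27^4 ≡ 40
27^5 ≡ 14
27^8 ≡ 1
Hence ord(27) = 8.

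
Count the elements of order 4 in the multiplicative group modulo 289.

φ(289) = φ(17^2) = 17·(17−1) = 272 = 2^4 · 17.
(Z/289Z)^× is cyclic (|G| = 272); a cyclic group of order m has exactly φ(d) elements of each order d | m, and none otherwise.
4 = 2^2 divides 272, and φ(4) = 2.

2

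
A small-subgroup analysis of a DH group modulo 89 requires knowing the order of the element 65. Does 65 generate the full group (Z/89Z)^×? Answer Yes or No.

Yes

φ(89) = 89 − 1 = 88 = 2^3 · 11.
Test 65^(88/q) mod 89 for each prime factor q of 88:
65^44 ≡ 88 (mod 89)  [q = 2: ≢ 1 ✓]
65^8 ≡ 78 (mod 89)  [q = 11: ≢ 1 ✓]
Every test exponent gives a nontrivial residue, hence 65 generates the full group.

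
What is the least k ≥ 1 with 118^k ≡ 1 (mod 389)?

The order of 118 must divide φ(389) = 389 − 1 = 388 = 2^2 · 97.
Divisors of 388: 1, 2, 4, 97, 194, 388.
Test each divisor d:
118^1 ≡ 118 (mod 389)
118^2 ≡ 309 (mod 389)
118^4 ≡ 176 (mod 389)
118^97 ≡ 274 (mod 389)
118^194 ≡ 388 (mod 389)
118^388 ≡ 1 (mod 389) ✓
Hence ord(118) = 388.

388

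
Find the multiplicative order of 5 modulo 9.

6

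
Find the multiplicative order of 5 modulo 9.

6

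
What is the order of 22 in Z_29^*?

14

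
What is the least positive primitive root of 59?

2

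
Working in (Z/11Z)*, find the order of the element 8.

The order of 8 must divide φ(11) = 11 − 1 = 10 = 2 · 5.
Divisors of 10: 1, 2, 5, 10.
Check 8^d mod 11 for each divisor in increasing order:
8^1 ≡ 8 (mod 11)
8^2 ≡ 9 (mod 11)
8^5 ≡ 10 (mod 11)
8^10 ≡ 1 (mod 11) ✓
Hence ord(8) = 10.

10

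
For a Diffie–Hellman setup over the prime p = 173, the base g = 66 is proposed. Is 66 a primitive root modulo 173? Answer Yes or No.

Yes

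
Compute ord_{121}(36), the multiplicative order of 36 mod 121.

The order of 36 must divide φ(121) = φ(11^2) = 11·(11−1) = 110 = 2 · 5 · 11.
Divisors of 110: 1, 2, 5, 10, 11, 22, 55, 110.
Test each divisor d:
36^1 ≡ 36 (mod 121)
36^2 ≡ 86 (mod 121)
36^5 ≡ 56 (mod 121)
36^10 ≡ 111 (mod 121)
36^11 ≡ 3 (mod 121)
36^22 ≡ 9 (mod 121)
36^55 ≡ 1 (mod 121) ✓
Hence ord(36) = 55.

55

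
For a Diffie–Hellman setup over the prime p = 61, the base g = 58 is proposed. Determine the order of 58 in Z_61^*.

5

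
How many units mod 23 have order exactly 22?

10

φ(23) = 23 − 1 = 22 = 2 · 11.
Since (Z/23Z)^× is cyclic of order 22, the number of elements of order d is φ(d) when d | 22 and 0 otherwise.
22 = 2 · 11 divides 22, and φ(22) = 10.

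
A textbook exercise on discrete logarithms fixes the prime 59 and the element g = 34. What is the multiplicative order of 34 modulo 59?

58

The order of 34 must divide φ(59) = 59 − 1 = 58 = 2 · 29.
Divisors of 58: 1, 2, 29, 58.
Test each divisor d:
34^1 ≡ 34 (mod 59)
34^2 ≡ 35 (mod 59)
34^29 ≡ 58 (mod 59)
34^58 ≡ 1 (mod 59) ✓
Therefore the multiplicative order of 34 modulo 59 is 58.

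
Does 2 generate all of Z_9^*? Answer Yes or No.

φ(9) = φ(3^2) = 3·(3−1) = 6 = 2 · 3.
2 is a primitive root mod 9 iff 2^(φ(9)/q) ≢ 1 for every prime q | φ(9), i.e. q ∈ {2, 3}.
2^3 ≡ 8 (mod 9)  [q = 2: ≢ 1 ✓]
2^2 ≡ 4 (mod 9)  [q = 3: ≢ 1 ✓]
All checks pass, so 2 has order 6 and is a primitive root modulo 9.

Yes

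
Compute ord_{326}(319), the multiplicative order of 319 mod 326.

81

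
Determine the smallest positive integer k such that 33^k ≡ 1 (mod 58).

ord(33) | φ(58) = φ(2)·φ(29) = 1·28 = 28 = 2^2 · 7.
Divisors of 28: 1, 2, 4, 7, 14, 28.
Check 33^d mod 58 for each divisor in increasing order:
33^1 ≡ 33
33^2 ≡ 45
33^4 ≡ 53
33^7 ≡ 57
33^14 ≡ 1
So ord_58(33) = 14.

14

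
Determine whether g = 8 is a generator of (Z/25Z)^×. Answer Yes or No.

Yes

φ(25) = φ(5^2) = 5·(5−1) = 20 = 2^2 · 5.
Test 8^(20/q) mod 25 for each prime factor q of 20:
8^10 ≡ 24 (mod 25)  [q = 2: ≢ 1 ✓]
8^4 ≡ 21 (mod 25)  [q = 5: ≢ 1 ✓]
Every test exponent gives a nontrivial residue, hence 8 generates the full group.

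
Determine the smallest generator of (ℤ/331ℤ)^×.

3

φ(331) = 331 − 1 = 330 = 2 · 3 · 5 · 11.
g is a primitive root iff g^(330/q) ≢ 1 (mod 331) for each prime q ∈ {2, 3, 5, 11}.
g = 2: 2^165 ≡ 330; 2^110 ≡ 299; 2^66 ≡ 64; 2^30 ≡ 1 — hits 1, so not a primitive root.
g = 3: 3^165 ≡ 330; 3^110 ≡ 299; 3^66 ≡ 64; 3^30 ≡ 270 — none is 1, so 3 is a primitive root.
So 3 is the smallest generator of (Z/331Z)^×.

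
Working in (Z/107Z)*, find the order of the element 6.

106

By Lagrange's theorem, ord_107(6) divides φ(107) = 107 − 1 = 106 = 2 · 53.
Divisors of 106: 1, 2, 53, 106.
Evaluate successive powers at the divisors of 106:
6^1 ≡ 6 (mod 107)
6^2 ≡ 36 (mod 107)
6^53 ≡ 106 (mod 107)
6^106 ≡ 1 (mod 107) ✓
So ord_107(6) = 106.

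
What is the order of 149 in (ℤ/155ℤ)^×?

6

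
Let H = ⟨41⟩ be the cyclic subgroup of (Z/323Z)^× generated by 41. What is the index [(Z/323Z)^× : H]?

2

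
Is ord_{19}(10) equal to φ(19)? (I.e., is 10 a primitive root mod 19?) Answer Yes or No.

Yes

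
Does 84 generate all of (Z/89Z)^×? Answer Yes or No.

No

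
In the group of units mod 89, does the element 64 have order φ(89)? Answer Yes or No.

φ(89) = 89 − 1 = 88 = 2^3 · 11.
64 is a primitive root mod 89 iff 64^(φ(89)/q) ≢ 1 for every prime q | φ(89), i.e. q ∈ {2, 11}.
64^44 ≡ 1 (mod 89)  [q = 2: ≡ 1 ✗]
64^8 ≡ 16 (mod 89)  [q = 11: ≢ 1 ✓]
Since 64^44 ≡ 1, the order of 64 divides 44 < 88, so 64 is not a primitive root.

No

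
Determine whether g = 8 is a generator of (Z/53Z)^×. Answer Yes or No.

Yes

φ(53) = 53 − 1 = 52 = 2^2 · 13.
An element g generates (Z/53Z)^× iff g^(52/q) ≢ 1 (mod 53) for each prime q ∈ {2, 13}.
8^26 ≡ 52 (mod 53)  [q = 2: ≢ 1 ✓]
8^4 ≡ 15 (mod 53)  [q = 13: ≢ 1 ✓]
All checks pass, so 8 has order 52 and is a primitive root modulo 53.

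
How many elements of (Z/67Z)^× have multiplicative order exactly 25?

0

φ(67) = 67 − 1 = 66 = 2 · 3 · 11.
Since (Z/67Z)^× is cyclic of order 66, the number of elements of order d is φ(d) when d | 66 and 0 otherwise.
Since 25 ∤ 66, the count is 0.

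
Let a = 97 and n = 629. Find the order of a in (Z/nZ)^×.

ord(97) | φ(629) = φ(17·37) = (17−1)·(37−1) = 16·36 = 576 = 2^6 · 3^2.
Divisors of 576: 1, 2, 3, 4, 6, 8, 9, 12, 16, 18, 24, 32, 36, 48, 64, 72, 96, 144, 192, 288, 576.
Check 97^d mod 629 for each divisor in increasing order:
97^1 ≡ 97
97^2 ≡ 603
97^3 ≡ 623
97^4 ≡ 47
97^6 ≡ 36
97^8 ≡ 322
97^9 ≡ 413
97^12 ≡ 38
97^16 ≡ 528
97^18 ≡ 110
97^24 ≡ 186
97^32 ≡ 137
97^36 ≡ 149
97^48 ≡ 1
Therefore the multiplicative order of 97 modulo 629 is 48.

48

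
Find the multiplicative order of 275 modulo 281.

ord(275) | φ(281) = 281 − 1 = 280 = 2^3 · 5 · 7.
Divisors of 280: 1, 2, 4, 5, 7, 8, 10, 14, 20, 28, 35, 40, 56, 70, 140, 280.
Evaluate successive powers at the divisors of 280:
275^1 ≡ 275 (mod 281)
275^2 ≡ 36 (mod 281)
275^4 ≡ 172 (mod 281)
275^5 ≡ 92 (mod 281)
275^7 ≡ 221 (mod 281)
275^8 ≡ 79 (mod 281)
275^10 ≡ 34 (mod 281)
275^14 ≡ 228 (mod 281)
275^20 ≡ 32 (mod 281)
275^28 ≡ 280 (mod 281)
275^35 ≡ 60 (mod 281)
275^40 ≡ 181 (mod 281)
275^56 ≡ 1 (mod 281) ✓
Hence ord(275) = 56.

56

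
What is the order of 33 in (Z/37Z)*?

9

Since 33 ∈ (Z/37Z)^×, its order divides φ(37) = 37 − 1 = 36 = 2^2 · 3^2.
Divisors of 36: 1, 2, 3, 4, 6, 9, 12, 18, 36.
Compute 33^d (mod 37) for the divisors d until we hit 1:
33^1 ≡ 33 (mod 37)
33^2 ≡ 16 (mod 37)
33^3 ≡ 10 (mod 37)
33^4 ≡ 34 (mod 37)
33^6 ≡ 26 (mod 37)
33^9 ≡ 1 (mod 37) ✓
Hence ord(33) = 9.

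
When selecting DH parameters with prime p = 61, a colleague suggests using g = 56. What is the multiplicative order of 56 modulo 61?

15

By Lagrange's theorem, ord_61(56) divides φ(61) = 61 − 1 = 60 = 2^2 · 3 · 5.
Divisors of 60: 1, 2, 3, 4, 5, 6, 10, 12, 15, 20, 30, 60.
Evaluate successive powers at the divisors of 60:
56^1 ≡ 56
56^2 ≡ 25
56^3 ≡ 58
56^4 ≡ 15
56^5 ≡ 47
56^6 ≡ 9
56^10 ≡ 13
56^12 ≡ 20
56^15 ≡ 1
Hence ord(56) = 15.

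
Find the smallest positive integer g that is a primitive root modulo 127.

3

φ(127) = 127 − 1 = 126 = 2 · 3^2 · 7.
Test candidates g = 2, 3, … against the prime factors q ∈ {2, 3, 7} of φ(127): g is a generator iff g^(126/q) ≢ 1 for every such q.
g = 2: 2^63 ≡ 1 — hits 1, so not a primitive root.
g = 3: 3^63 ≡ 126; 3^42 ≡ 107; 3^18 ≡ 4 — none is 1, so 3 is a primitive root.
Hence the least primitive root of 127 is 3.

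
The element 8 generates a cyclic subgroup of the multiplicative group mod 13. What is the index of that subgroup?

3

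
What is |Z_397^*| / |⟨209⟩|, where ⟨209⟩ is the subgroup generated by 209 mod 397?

4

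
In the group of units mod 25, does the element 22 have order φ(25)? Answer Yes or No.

φ(25) = φ(5^2) = 5·(5−1) = 20 = 2^2 · 5.
Test 22^(20/q) mod 25 for each prime factor q of 20:
22^10 ≡ 24 (mod 25)  [q = 2: ≢ 1 ✓]
22^4 ≡ 6 (mod 25)  [q = 5: ≢ 1 ✓]
Every test exponent gives a nontrivial residue, hence 22 generates the full group.

Yes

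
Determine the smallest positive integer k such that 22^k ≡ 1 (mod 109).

27

The order of 22 must divide φ(109) = 109 − 1 = 108 = 2^2 · 3^3.
Divisors of 108: 1, 2, 3, 4, 6, 9, 12, 18, 27, 36, 54, 108.
Test each divisor d:
22^1 ≡ 22 (mod 109)
22^2 ≡ 48 (mod 109)
22^3 ≡ 75 (mod 109)
22^4 ≡ 15 (mod 109)
22^6 ≡ 66 (mod 109)
22^9 ≡ 45 (mod 109)
22^12 ≡ 105 (mod 109)
22^18 ≡ 63 (mod 109)
22^27 ≡ 1 (mod 109) ✓
So ord_109(22) = 27.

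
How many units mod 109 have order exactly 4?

φ(109) = 109 − 1 = 108 = 2^2 · 3^3.
In a cyclic group of order 108, there are φ(d) elements of order d for each divisor d of 108, and zero for non-divisors.
4 = 2^2 divides 108, and φ(4) = 2.

2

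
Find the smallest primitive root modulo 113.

3

φ(113) = 113 − 1 = 112 = 2^4 · 7.
g is a primitive root iff g^(112/q) ≢ 1 (mod 113) for each prime q ∈ {2, 7}.
g = 2: 2^56 ≡ 1 — hits 1, so not a primitive root.
g = 3: 3^56 ≡ 112; 3^16 ≡ 49 — none is 1, so 3 is a primitive root.
The smallest primitive root modulo 113 is 3.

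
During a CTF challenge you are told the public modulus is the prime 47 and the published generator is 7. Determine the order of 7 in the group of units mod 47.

Since 7 ∈ (Z/47Z)^×, its order divides φ(47) = 47 − 1 = 46 = 2 · 23.
Divisors of 46: 1, 2, 23, 46.
Compute 7^d (mod 47) for the divisors d until we hit 1:
7^1 ≡ 7
7^2 ≡ 2
7^23 ≡ 1
The smallest such exponent is 23, so the order of 7 is 23.

23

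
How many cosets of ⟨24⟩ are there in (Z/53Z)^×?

By Lagrange's theorem, ord_53(24) divides φ(53) = 53 − 1 = 52 = 2^2 · 13.
Divisors of 52: 1, 2, 4, 13, 26, 52.
Check 24^d mod 53 for each divisor in increasing order:
24^1 ≡ 24
24^2 ≡ 46
24^4 ≡ 49
24^13 ≡ 1
So ord_53(24) = 13, hence |⟨24⟩| = 13.
The index is φ(53) / ord(24) = 52 / 13 = 4.

4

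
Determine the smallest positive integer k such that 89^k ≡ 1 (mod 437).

ord(89) | φ(437) = φ(19·23) = (19−1)·(23−1) = 18·22 = 396 = 2^2 · 3^2 · 11.
Divisors of 396: 1, 2, 3, 4, 6, 9, 11, 12, 18, 22, 33, 36, 44, 66, 99, 132, 198, 396.
Check 89^d mod 437 for each divisor in increasing order:
89^1 ≡ 89
89^2 ≡ 55
89^3 ≡ 88
89^4 ≡ 403
89^6 ≡ 315
89^9 ≡ 189
89^11 ≡ 344
89^12 ≡ 26
89^18 ≡ 324
89^22 ≡ 346
89^33 ≡ 160
89^36 ≡ 96
89^44 ≡ 415
89^66 ≡ 254
89^99 ≡ 436
89^132 ≡ 277
89^198 ≡ 1
So ord_437(89) = 198.

198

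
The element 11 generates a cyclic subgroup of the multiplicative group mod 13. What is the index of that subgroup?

ord(11) | φ(13) = 13 − 1 = 12 = 2^2 · 3.
Divisors of 12: 1, 2, 3, 4, 6, 12.
Test each divisor d:
11^1 ≡ 11 (mod 13)
11^2 ≡ 4 (mod 13)
11^3 ≡ 5 (mod 13)
11^4 ≡ 3 (mod 13)
11^6 ≡ 12 (mod 13)
11^12 ≡ 1 (mod 13) ✓
Thus |⟨11⟩| = ord(11) = 12.
Index = |(Z/13Z)^×| / |⟨11⟩| = 12 / 12 = 1.

1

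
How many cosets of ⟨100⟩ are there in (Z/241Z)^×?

16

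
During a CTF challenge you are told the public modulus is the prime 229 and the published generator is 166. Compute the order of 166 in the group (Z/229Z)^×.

By Lagrange's theorem, ord_229(166) divides φ(229) = 229 − 1 = 228 = 2^2 · 3 · 19.
Divisors of 228: 1, 2, 3, 4, 6, 12, 19, 38, 57, 76, 114, 228.
Compute 166^d (mod 229) for the divisors d until we hit 1:
166^1 ≡ 166 (mod 229)
166^2 ≡ 76 (mod 229)
166^3 ≡ 21 (mod 229)
166^4 ≡ 51 (mod 229)
166^6 ≡ 212 (mod 229)
166^12 ≡ 60 (mod 229)
166^19 ≡ 140 (mod 229)
166^38 ≡ 135 (mod 229)
166^57 ≡ 122 (mod 229)
166^76 ≡ 134 (mod 229)
166^114 ≡ 228 (mod 229)
166^228 ≡ 1 (mod 229) ✓
The smallest such exponent is 228, so the order of 166 is 228.

228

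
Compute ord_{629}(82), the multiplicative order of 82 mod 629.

By Lagrange's theorem, ord_629(82) divides φ(629) = φ(17·37) = (17−1)·(37−1) = 16·36 = 576 = 2^6 · 3^2.
Divisors of 576: 1, 2, 3, 4, 6, 8, 9, 12, 16, 18, 24, 32, 36, 48, 64, 72, 96, 144, 192, 288, 576.
Compute 82^d (mod 629) for the divisors d until we hit 1:
82^1 ≡ 82 (mod 629)
82^2 ≡ 434 (mod 629)
82^3 ≡ 364 (mod 629)
82^4 ≡ 285 (mod 629)
82^6 ≡ 406 (mod 629)
82^8 ≡ 84 (mod 629)
82^9 ≡ 598 (mod 629)
82^12 ≡ 38 (mod 629)
82^16 ≡ 137 (mod 629)
82^18 ≡ 332 (mod 629)
82^24 ≡ 186 (mod 629)
82^32 ≡ 528 (mod 629)
82^36 ≡ 149 (mod 629)
82^48 ≡ 1 (mod 629) ✓
The smallest such exponent is 48, so the order of 82 is 48.

48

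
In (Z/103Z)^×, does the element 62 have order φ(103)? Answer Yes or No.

Yes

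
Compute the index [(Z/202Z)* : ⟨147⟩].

1

ord(147) | φ(202) = φ(2)·φ(101) = 1·100 = 100 = 2^2 · 5^2.
Divisors of 100: 1, 2, 4, 5, 10, 20, 25, 50, 100.
Check 147^d mod 202 for each divisor in increasing order:
147^1 ≡ 147
147^2 ≡ 197
147^4 ≡ 25
147^5 ≡ 39
147^10 ≡ 107
147^20 ≡ 137
147^25 ≡ 91
147^50 ≡ 201
147^100 ≡ 1
So ord_202(147) = 100, hence |⟨147⟩| = 100.
Index = |(Z/202Z)^×| / |⟨147⟩| = 100 / 100 = 1.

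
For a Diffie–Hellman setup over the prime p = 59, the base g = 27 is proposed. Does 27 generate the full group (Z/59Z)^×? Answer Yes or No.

No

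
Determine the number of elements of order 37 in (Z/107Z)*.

0

φ(107) = 107 − 1 = 106 = 2 · 53.
(Z/107Z)^× is cyclic (|G| = 106); a cyclic group of order m has exactly φ(d) elements of each order d | m, and none otherwise.
Here 106 is not a multiple of 37, so there are no elements of order 37.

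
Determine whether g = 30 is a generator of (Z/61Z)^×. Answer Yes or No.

Yes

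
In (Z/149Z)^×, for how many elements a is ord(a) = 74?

36

φ(149) = 149 − 1 = 148 = 2^2 · 37.
In a cyclic group of order 148, there are φ(d) elements of order d for each divisor d of 148, and zero for non-divisors.
74 = 2 · 37 divides 148, and φ(74) = 36.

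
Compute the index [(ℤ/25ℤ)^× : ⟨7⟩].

5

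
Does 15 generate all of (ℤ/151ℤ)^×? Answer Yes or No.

Yes

φ(151) = 151 − 1 = 150 = 2 · 3 · 5^2.
It suffices to check that the order of 15 is not a proper divisor of 150: compute 15^(150/q) for q ∈ {2, 3, 5}.
15^75 ≡ 150 (mod 151)  [q = 2: ≢ 1 ✓]
15^50 ≡ 32 (mod 151)  [q = 3: ≢ 1 ✓]
15^30 ≡ 19 (mod 151)  [q = 5: ≢ 1 ✓]
None equal 1, so ord_151(15) = 150: 15 is a primitive root.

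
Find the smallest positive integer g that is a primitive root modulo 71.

7

φ(71) = 71 − 1 = 70 = 2 · 5 · 7.
Test candidates g = 2, 3, … against the prime factors q ∈ {2, 5, 7} of φ(71): g is a generator iff g^(70/q) ≢ 1 for every such q.
g = 2: 2^35 ≡ 1 — hits 1, so not a primitive root.
g = 3: 3^35 ≡ 1 — hits 1, so not a primitive root.
g = 4: 4^35 ≡ 1 — hits 1, so not a primitive root.
g = 5: 5^35 ≡ 1 — hits 1, so not a primitive root.
g = 6: 6^35 ≡ 1 — hits 1, so not a primitive root.
g = 7: 7^35 ≡ 70; 7^14 ≡ 54; 7^10 ≡ 45 — none is 1, so 7 is a primitive root.
So 7 is the smallest generator of (Z/71Z)^×.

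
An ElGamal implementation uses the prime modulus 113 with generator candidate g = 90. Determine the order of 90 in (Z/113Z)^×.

112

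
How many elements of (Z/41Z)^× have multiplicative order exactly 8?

4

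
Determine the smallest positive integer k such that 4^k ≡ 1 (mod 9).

Since 4 ∈ (Z/9Z)^×, its order divides φ(9) = φ(3^2) = 3·(3−1) = 6 = 2 · 3.
Divisors of 6: 1, 2, 3, 6.
Evaluate successive powers at the divisors of 6:
4^1 ≡ 4 (mod 9)
4^2 ≡ 7 (mod 9)
4^3 ≡ 1 (mod 9) ✓
Hence ord(4) = 3.

3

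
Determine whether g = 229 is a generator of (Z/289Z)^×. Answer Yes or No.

No

φ(289) = φ(17^2) = 17·(17−1) = 272 = 2^4 · 17.
229 is a primitive root mod 289 iff 229^(φ(289)/q) ≢ 1 for every prime q | φ(289), i.e. q ∈ {2, 17}.
229^136 ≡ 1 (mod 289)  [q = 2: ≡ 1 ✗]
229^16 ≡ 239 (mod 289)  [q = 17: ≢ 1 ✓]
229^136 ≡ 1 shows ord(229) | 136, strictly less than φ(289); not a primitive root.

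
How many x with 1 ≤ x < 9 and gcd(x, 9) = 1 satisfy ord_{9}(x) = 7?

φ(9) = φ(3^2) = 3·(3−1) = 6 = 2 · 3.
In a cyclic group of order 6, there are φ(d) elements of order d for each divisor d of 6, and zero for non-divisors.
Since 7 ∤ 6, the count is 0.

0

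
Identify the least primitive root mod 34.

φ(34) = φ(2)·φ(17) = 1·16 = 16 = 2^4.
Test candidates g = 2, 3, … against the prime factors q ∈ {2} of φ(34): g is a generator iff g^(16/q) ≢ 1 for every such q.
g = 2: gcd(2, 34) = 2 > 1, not a unit — skip.
g = 3: 3^8 ≡ 33 — none is 1, so 3 is a primitive root.
The smallest primitive root modulo 34 is 3.

3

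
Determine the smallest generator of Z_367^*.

φ(367) = 367 − 1 = 366 = 2 · 3 · 61.
Test candidates g = 2, 3, … against the prime factors q ∈ {2, 3, 61} of φ(367): g is a generator iff g^(366/q) ≢ 1 for every such q.
g = 2: 2^183 ≡ 1 — hits 1, so not a primitive root.
g = 3: 3^183 ≡ 366; 3^122 ≡ 1 — hits 1, so not a primitive root.
g = 4: 4^183 ≡ 1 — hits 1, so not a primitive root.
g = 5: 5^183 ≡ 366; 5^122 ≡ 1 — hits 1, so not a primitive root.
g = 6: 6^183 ≡ 366; 6^122 ≡ 283; 6^6 ≡ 47 — none is 1, so 6 is a primitive root.
The smallest primitive root modulo 367 is 6.

6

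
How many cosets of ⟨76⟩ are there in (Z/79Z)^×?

2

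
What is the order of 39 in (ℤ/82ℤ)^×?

20

The order of 39 must divide φ(82) = φ(2)·φ(41) = 1·40 = 40 = 2^3 · 5.
Divisors of 40: 1, 2, 4, 5, 8, 10, 20, 40.
Check 39^d mod 82 for each divisor in increasing order:
39^1 ≡ 39 (mod 82)
39^2 ≡ 45 (mod 82)
39^4 ≡ 57 (mod 82)
39^5 ≡ 9 (mod 82)
39^8 ≡ 51 (mod 82)
39^10 ≡ 81 (mod 82)
39^20 ≡ 1 (mod 82) ✓
The smallest such exponent is 20, so the order of 39 is 20.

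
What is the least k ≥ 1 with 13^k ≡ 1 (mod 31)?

30

Since 13 ∈ (Z/31Z)^×, its order divides φ(31) = 31 − 1 = 30 = 2 · 3 · 5.
Divisors of 30: 1, 2, 3, 5, 6, 10, 15, 30.
Check 13^d mod 31 for each divisor in increasing order:
13^1 ≡ 13
13^2 ≡ 14
13^3 ≡ 27
13^5 ≡ 6
13^6 ≡ 16
13^10 ≡ 5
13^15 ≡ 30
13^30 ≡ 1
So ord_31(13) = 30.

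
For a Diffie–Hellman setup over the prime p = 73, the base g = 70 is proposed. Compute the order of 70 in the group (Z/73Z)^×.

12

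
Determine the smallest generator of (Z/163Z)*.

φ(163) = 163 − 1 = 162 = 2 · 3^4.
g is a primitive root iff g^(162/q) ≢ 1 (mod 163) for each prime q ∈ {2, 3}.
g = 2: 2^81 ≡ 162; 2^54 ≡ 104 — none is 1, so 2 is a primitive root.
The smallest primitive root modulo 163 is 2.

2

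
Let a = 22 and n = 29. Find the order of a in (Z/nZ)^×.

Since 22 ∈ (Z/29Z)^×, its order divides φ(29) = 29 − 1 = 28 = 2^2 · 7.
Divisors of 28: 1, 2, 4, 7, 14, 28.
Test each divisor d:
22^1 ≡ 22 (mod 29)
22^2 ≡ 20 (mod 29)
22^4 ≡ 23 (mod 29)
22^7 ≡ 28 (mod 29)
22^14 ≡ 1 (mod 29) ✓
So ord_29(22) = 14.

14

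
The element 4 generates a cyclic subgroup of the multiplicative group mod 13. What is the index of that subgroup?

The order of 4 must divide φ(13) = 13 − 1 = 12 = 2^2 · 3.
Divisors of 12: 1, 2, 3, 4, 6, 12.
Compute 4^d (mod 13) for the divisors d until we hit 1:
4^1 ≡ 4 (mod 13)
4^2 ≡ 3 (mod 13)
4^3 ≡ 12 (mod 13)
4^4 ≡ 9 (mod 13)
4^6 ≡ 1 (mod 13) ✓
Thus |⟨4⟩| = ord(4) = 6.
The index is φ(13) / ord(4) = 12 / 6 = 2.

2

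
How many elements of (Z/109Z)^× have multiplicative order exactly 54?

18

φ(109) = 109 − 1 = 108 = 2^2 · 3^3.
In a cyclic group of order 108, there are φ(d) elements of order d for each divisor d of 108, and zero for non-divisors.
54 = 2 · 3^3 divides 108, and φ(54) = 18.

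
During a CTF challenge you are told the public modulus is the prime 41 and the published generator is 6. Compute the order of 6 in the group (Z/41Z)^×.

40

Since 6 ∈ (Z/41Z)^×, its order divides φ(41) = 41 − 1 = 40 = 2^3 · 5.
Divisors of 40: 1, 2, 4, 5, 8, 10, 20, 40.
Compute 6^d (mod 41) for the divisors d until we hit 1:
6^1 ≡ 6 (mod 41)
6^2 ≡ 36 (mod 41)
6^4 ≡ 25 (mod 41)
6^5 ≡ 27 (mod 41)
6^8 ≡ 10 (mod 41)
6^10 ≡ 32 (mod 41)
6^20 ≡ 40 (mod 41)
6^40 ≡ 1 (mod 41) ✓
Therefore the multiplicative order of 6 modulo 41 is 40.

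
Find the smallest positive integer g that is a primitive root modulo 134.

φ(134) = φ(2)·φ(67) = 1·66 = 66 = 2 · 3 · 11.
g is a primitive root iff g^(66/q) ≢ 1 (mod 134) for each prime q ∈ {2, 3, 11}.
g = 2: gcd(2, 134) = 2 > 1, not a unit — skip.
g = 3: 3^33 ≡ 133; 3^22 ≡ 1 — hits 1, so not a primitive root.
g = 4: gcd(4, 134) = 2 > 1, not a unit — skip.
g = 5: 5^33 ≡ 133; 5^22 ≡ 1 — hits 1, so not a primitive root.
g = 6: gcd(6, 134) = 2 > 1, not a unit — skip.
g = 7: 7^33 ≡ 133; 7^22 ≡ 29; 7^6 ≡ 131 — none is 1, so 7 is a primitive root.
So 7 is the smallest generator of (Z/134Z)^×.

7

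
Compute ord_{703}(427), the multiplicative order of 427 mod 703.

The order of 427 must divide φ(703) = φ(19·37) = (19−1)·(37−1) = 18·36 = 648 = 2^3 · 3^4.
Divisors of 648: 1, 2, 3, 4, 6, 8, 9, 12, 18, 24, 27, 36, 54, 72, 81, 108, 162, 216, 324, 648.
Check 427^d mod 703 for each divisor in increasing order:
427^1 ≡ 427
427^2 ≡ 252
427^3 ≡ 45
427^4 ≡ 234
427^6 ≡ 619
427^8 ≡ 625
427^9 ≡ 438
427^12 ≡ 26
427^18 ≡ 628
427^24 ≡ 676
427^27 ≡ 191
427^36 ≡ 1
Hence ord(427) = 36.

36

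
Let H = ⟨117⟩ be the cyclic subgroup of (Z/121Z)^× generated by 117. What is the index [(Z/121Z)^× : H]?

Since 117 ∈ (Z/121Z)^×, its order divides φ(121) = φ(11^2) = 11·(11−1) = 110 = 2 · 5 · 11.
Divisors of 110: 1, 2, 5, 10, 11, 22, 55, 110.
Check 117^d mod 121 for each divisor in increasing order:
117^1 ≡ 117 (mod 121)
117^2 ≡ 16 (mod 121)
117^5 ≡ 65 (mod 121)
117^10 ≡ 111 (mod 121)
117^11 ≡ 40 (mod 121)
117^22 ≡ 27 (mod 121)
117^55 ≡ 120 (mod 121)
117^110 ≡ 1 (mod 121) ✓
So ord_121(117) = 110, hence |⟨117⟩| = 110.
[(Z/121Z)^× : ⟨117⟩] = 110/110 = 1.

1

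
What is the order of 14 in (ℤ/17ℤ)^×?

By Lagrange's theorem, ord_17(14) divides φ(17) = 17 − 1 = 16 = 2^4.
Divisors of 16: 1, 2, 4, 8, 16.
Compute 14^d (mod 17) for the divisors d until we hit 1:
14^1 ≡ 14 (mod 17)
14^2 ≡ 9 (mod 17)
14^4 ≡ 13 (mod 17)
14^8 ≡ 16 (mod 17)
14^16 ≡ 1 (mod 17) ✓
So ord_17(14) = 16.

16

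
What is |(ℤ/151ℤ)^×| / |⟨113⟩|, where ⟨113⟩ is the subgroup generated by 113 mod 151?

5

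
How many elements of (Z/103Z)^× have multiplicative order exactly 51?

32

φ(103) = 103 − 1 = 102 = 2 · 3 · 17.
Since (Z/103Z)^× is cyclic of order 102, the number of elements of order d is φ(d) when d | 102 and 0 otherwise.
51 = 3 · 17 divides 102, and φ(51) = 32.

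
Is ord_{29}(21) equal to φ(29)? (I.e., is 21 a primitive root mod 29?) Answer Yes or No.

φ(29) = 29 − 1 = 28 = 2^2 · 7.
21 is a primitive root mod 29 iff 21^(φ(29)/q) ≢ 1 for every prime q | φ(29), i.e. q ∈ {2, 7}.
21^14 ≡ 28 (mod 29)  [q = 2: ≢ 1 ✓]
21^4 ≡ 7 (mod 29)  [q = 7: ≢ 1 ✓]
All checks pass, so 21 has order 28 and is a primitive root modulo 29.

Yes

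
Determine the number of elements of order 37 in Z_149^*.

36

φ(149) = 149 − 1 = 148 = 2^2 · 37.
Since (Z/149Z)^× is cyclic of order 148, the number of elements of order d is φ(d) when d | 148 and 0 otherwise.
37 | 148, and φ(37) = 37 − 1 = 36.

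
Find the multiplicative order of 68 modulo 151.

25

Since 68 ∈ (Z/151Z)^×, its order divides φ(151) = 151 − 1 = 150 = 2 · 3 · 5^2.
Divisors of 150: 1, 2, 3, 5, 6, 10, 15, 25, 30, 50, 75, 150.
Test each divisor d:
68^1 ≡ 68
68^2 ≡ 94
68^3 ≡ 50
68^5 ≡ 19
68^6 ≡ 84
68^10 ≡ 59
68^15 ≡ 64
68^25 ≡ 1
So ord_151(68) = 25.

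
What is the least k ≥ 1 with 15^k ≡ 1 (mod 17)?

8

By Lagrange's theorem, ord_17(15) divides φ(17) = 17 − 1 = 16 = 2^4.
Divisors of 16: 1, 2, 4, 8, 16.
Compute 15^d (mod 17) for the divisors d until we hit 1:
15^1 ≡ 15 (mod 17)
15^2 ≡ 4 (mod 17)
15^4 ≡ 16 (mod 17)
15^8 ≡ 1 (mod 17) ✓
So ord_17(15) = 8.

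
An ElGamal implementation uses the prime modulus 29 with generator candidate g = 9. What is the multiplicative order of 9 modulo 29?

14

Since 9 ∈ (Z/29Z)^×, its order divides φ(29) = 29 − 1 = 28 = 2^2 · 7.
Divisors of 28: 1, 2, 4, 7, 14, 28.
Test each divisor d:
9^1 ≡ 9
9^2 ≡ 23
9^4 ≡ 7
9^7 ≡ 28
9^14 ≡ 1
The smallest such exponent is 14, so the order of 9 is 14.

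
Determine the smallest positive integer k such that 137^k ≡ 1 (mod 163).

Since 137 ∈ (Z/163Z)^×, its order divides φ(163) = 163 − 1 = 162 = 2 · 3^4.
Divisors of 162: 1, 2, 3, 6, 9, 18, 27, 54, 81, 162.
Evaluate successive powers at the divisors of 162:
137^1 ≡ 137 (mod 163)
137^2 ≡ 24 (mod 163)
137^3 ≡ 28 (mod 163)
137^6 ≡ 132 (mod 163)
137^9 ≡ 110 (mod 163)
137^18 ≡ 38 (mod 163)
137^27 ≡ 105 (mod 163)
137^54 ≡ 104 (mod 163)
137^81 ≡ 162 (mod 163)
137^162 ≡ 1 (mod 163) ✓
The smallest such exponent is 162, so the order of 137 is 162.

162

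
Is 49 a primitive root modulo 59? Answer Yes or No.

φ(59) = 59 − 1 = 58 = 2 · 29.
It suffices to check that the order of 49 is not a proper divisor of 58: compute 49^(58/q) for q ∈ {2, 29}.
49^29 ≡ 1 (mod 59)  [q = 2: ≡ 1 ✗]
49^2 ≡ 41 (mod 59)  [q = 29: ≢ 1 ✓]
The check at q = 2 fails, so 49 generates a proper subgroup.

No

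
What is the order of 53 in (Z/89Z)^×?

44

By Lagrange's theorem, ord_89(53) divides φ(89) = 89 − 1 = 88 = 2^3 · 11.
Divisors of 88: 1, 2, 4, 8, 11, 22, 44, 88.
Evaluate successive powers at the divisors of 88:
53^1 ≡ 53 (mod 89)
53^2 ≡ 50 (mod 89)
53^4 ≡ 8 (mod 89)
53^8 ≡ 64 (mod 89)
53^11 ≡ 55 (mod 89)
53^22 ≡ 88 (mod 89)
53^44 ≡ 1 (mod 89) ✓
Therefore the multiplicative order of 53 modulo 89 is 44.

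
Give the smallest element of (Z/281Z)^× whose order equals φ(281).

φ(281) = 281 − 1 = 280 = 2^3 · 5 · 7.
Test candidates g = 2, 3, … against the prime factors q ∈ {2, 5, 7} of φ(281): g is a generator iff g^(280/q) ≢ 1 for every such q.
g = 2: 2^140 ≡ 1 — hits 1, so not a primitive root.
g = 3: 3^140 ≡ 280; 3^56 ≡ 86; 3^40 ≡ 249 — none is 1, so 3 is a primitive root.
The smallest primitive root modulo 281 is 3.

3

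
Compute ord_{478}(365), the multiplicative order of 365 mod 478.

The order of 365 must divide φ(478) = φ(2)·φ(239) = 1·238 = 238 = 2 · 7 · 17.
Divisors of 238: 1, 2, 7, 14, 17, 34, 119, 238.
Check 365^d mod 478 for each divisor in increasing order:
365^1 ≡ 365 (mod 478)
365^2 ≡ 341 (mod 478)
365^7 ≡ 73 (mod 478)
365^14 ≡ 71 (mod 478)
365^17 ≡ 229 (mod 478)
365^34 ≡ 339 (mod 478)
365^119 ≡ 477 (mod 478)
365^238 ≡ 1 (mod 478) ✓
The smallest such exponent is 238, so the order of 365 is 238.

238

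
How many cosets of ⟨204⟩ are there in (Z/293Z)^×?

1

The order of 204 must divide φ(293) = 293 − 1 = 292 = 2^2 · 73.
Divisors of 292: 1, 2, 4, 73, 146, 292.
Evaluate successive powers at the divisors of 292:
204^1 ≡ 204 (mod 293)
204^2 ≡ 10 (mod 293)
204^4 ≡ 100 (mod 293)
204^73 ≡ 155 (mod 293)
204^146 ≡ 292 (mod 293)
204^292 ≡ 1 (mod 293) ✓
The order of 204 is 292, so the subgroup it generates has 292 elements.
The index is φ(293) / ord(204) = 292 / 292 = 1.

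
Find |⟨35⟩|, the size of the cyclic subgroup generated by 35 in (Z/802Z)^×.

The order of 35 must divide φ(802) = φ(2)·φ(401) = 1·400 = 400 = 2^4 · 5^2.
Divisors of 400: 1, 2, 4, 5, 8, 10, 16, 20, 25, 40, 50, 80, 100, 200, 400.
Evaluate successive powers at the divisors of 400:
35^1 ≡ 35 (mod 802)
35^2 ≡ 423 (mod 802)
35^4 ≡ 83 (mod 802)
35^5 ≡ 499 (mod 802)
35^8 ≡ 473 (mod 802)
35^10 ≡ 381 (mod 802)
35^16 ≡ 773 (mod 802)
35^20 ≡ 801 (mod 802)
35^25 ≡ 303 (mod 802)
35^40 ≡ 1 (mod 802) ✓
The smallest such exponent is 40, so the order of 35 is 40.

40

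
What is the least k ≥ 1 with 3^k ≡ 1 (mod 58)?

28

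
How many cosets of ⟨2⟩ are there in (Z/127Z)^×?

Since 2 ∈ (Z/127Z)^×, its order divides φ(127) = 127 − 1 = 126 = 2 · 3^2 · 7.
Divisors of 126: 1, 2, 3, 6, 7, 9, 14, 18, 21, 42, 63, 126.
Test each divisor d:
2^1 ≡ 2 (mod 127)
2^2 ≡ 4 (mod 127)
2^3 ≡ 8 (mod 127)
2^6 ≡ 64 (mod 127)
2^7 ≡ 1 (mod 127) ✓
So ord_127(2) = 7, hence |⟨2⟩| = 7.
Index = |(Z/127Z)^×| / |⟨2⟩| = 126 / 7 = 18.

18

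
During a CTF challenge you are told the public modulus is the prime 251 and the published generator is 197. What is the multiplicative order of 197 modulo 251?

125

Since 197 ∈ (Z/251Z)^×, its order divides φ(251) = 251 − 1 = 250 = 2 · 5^3.
Divisors of 250: 1, 2, 5, 10, 25, 50, 125, 250.
Check 197^d mod 251 for each divisor in increasing order:
197^1 ≡ 197 (mod 251)
197^2 ≡ 155 (mod 251)
197^5 ≡ 69 (mod 251)
197^10 ≡ 243 (mod 251)
197^25 ≡ 149 (mod 251)
197^50 ≡ 113 (mod 251)
197^125 ≡ 1 (mod 251) ✓
Therefore the multiplicative order of 197 modulo 251 is 125.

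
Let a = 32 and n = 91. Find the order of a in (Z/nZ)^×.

12

Since 32 ∈ (Z/91Z)^×, its order divides φ(91) = φ(7·13) = (7−1)·(13−1) = 6·12 = 72 = 2^3 · 3^2.
Divisors of 72: 1, 2, 3, 4, 6, 8, 9, 12, 18, 24, 36, 72.
Test each divisor d:
32^1 ≡ 32 (mod 91)
32^2 ≡ 23 (mod 91)
32^3 ≡ 8 (mod 91)
32^4 ≡ 74 (mod 91)
32^6 ≡ 64 (mod 91)
32^8 ≡ 16 (mod 91)
32^9 ≡ 57 (mod 91)
32^12 ≡ 1 (mod 91) ✓
Hence ord(32) = 12.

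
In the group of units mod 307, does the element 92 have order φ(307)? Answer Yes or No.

φ(307) = 307 − 1 = 306 = 2 · 3^2 · 17.
An element g generates (Z/307Z)^× iff g^(306/q) ≢ 1 (mod 307) for each prime q ∈ {2, 3, 17}.
92^153 ≡ 306 (mod 307)  [q = 2: ≢ 1 ✓]
92^102 ≡ 17 (mod 307)  [q = 3: ≢ 1 ✓]
92^18 ≡ 273 (mod 307)  [q = 17: ≢ 1 ✓]
Every test exponent gives a nontrivial residue, hence 92 generates the full group.

Yes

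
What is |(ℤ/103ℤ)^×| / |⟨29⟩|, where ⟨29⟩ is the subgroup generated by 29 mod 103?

2

The order of 29 must divide φ(103) = 103 − 1 = 102 = 2 · 3 · 17.
Divisors of 102: 1, 2, 3, 6, 17, 34, 51, 102.
Evaluate successive powers at the divisors of 102:
29^1 ≡ 29 (mod 103)
29^2 ≡ 17 (mod 103)
29^3 ≡ 81 (mod 103)
29^6 ≡ 72 (mod 103)
29^17 ≡ 56 (mod 103)
29^34 ≡ 46 (mod 103)
29^51 ≡ 1 (mod 103) ✓
So ord_103(29) = 51, hence |⟨29⟩| = 51.
[(Z/103Z)^× : ⟨29⟩] = 102/51 = 2.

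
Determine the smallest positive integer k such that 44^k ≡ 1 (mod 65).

4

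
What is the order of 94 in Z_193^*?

64

The order of 94 must divide φ(193) = 193 − 1 = 192 = 2^6 · 3.
Divisors of 192: 1, 2, 3, 4, 6, 8, 12, 16, 24, 32, 48, 64, 96, 192.
Test each divisor d:
94^1 ≡ 94
94^2 ≡ 151
94^3 ≡ 105
94^4 ≡ 27
94^6 ≡ 24
94^8 ≡ 150
94^12 ≡ 190
94^16 ≡ 112
94^24 ≡ 9
94^32 ≡ 192
94^48 ≡ 81
94^64 ≡ 1
Hence ord(94) = 64.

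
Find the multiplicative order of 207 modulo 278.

138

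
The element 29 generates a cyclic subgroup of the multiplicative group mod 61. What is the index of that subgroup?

5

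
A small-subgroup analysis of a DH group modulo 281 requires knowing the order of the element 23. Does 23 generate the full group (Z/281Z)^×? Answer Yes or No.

φ(281) = 281 − 1 = 280 = 2^3 · 5 · 7.
It suffices to check that the order of 23 is not a proper divisor of 280: compute 23^(280/q) for q ∈ {2, 5, 7}.
23^140 ≡ 280 (mod 281)  [q = 2: ≢ 1 ✓]
23^56 ≡ 90 (mod 281)  [q = 5: ≢ 1 ✓]
23^40 ≡ 249 (mod 281)  [q = 7: ≢ 1 ✓]
None equal 1, so ord_281(23) = 280: 23 is a primitive root.

Yes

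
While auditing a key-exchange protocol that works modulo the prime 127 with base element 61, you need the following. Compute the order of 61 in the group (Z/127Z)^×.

Since 61 ∈ (Z/127Z)^×, its order divides φ(127) = 127 − 1 = 126 = 2 · 3^2 · 7.
Divisors of 126: 1, 2, 3, 6, 7, 9, 14, 18, 21, 42, 63, 126.
Test each divisor d:
61^1 ≡ 61 (mod 127)
61^2 ≡ 38 (mod 127)
61^3 ≡ 32 (mod 127)
61^6 ≡ 8 (mod 127)
61^7 ≡ 107 (mod 127)
61^9 ≡ 2 (mod 127)
61^14 ≡ 19 (mod 127)
61^18 ≡ 4 (mod 127)
61^21 ≡ 1 (mod 127) ✓
Therefore the multiplicative order of 61 modulo 127 is 21.

21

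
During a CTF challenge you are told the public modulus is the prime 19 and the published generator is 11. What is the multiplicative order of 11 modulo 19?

The order of 11 must divide φ(19) = 19 − 1 = 18 = 2 · 3^2.
Divisors of 18: 1, 2, 3, 6, 9, 18.
Evaluate successive powers at the divisors of 18:
11^1 ≡ 11 (mod 19)
11^2 ≡ 7 (mod 19)
11^3 ≡ 1 (mod 19) ✓
The smallest such exponent is 3, so the order of 11 is 3.

3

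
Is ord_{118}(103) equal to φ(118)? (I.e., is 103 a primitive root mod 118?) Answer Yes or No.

Yes

φ(118) = φ(2)·φ(59) = 1·58 = 58 = 2 · 29.
Test 103^(58/q) mod 118 for each prime factor q of 58:
103^29 ≡ 117 (mod 118)  [q = 2: ≢ 1 ✓]
103^2 ≡ 107 (mod 118)  [q = 29: ≢ 1 ✓]
All checks pass, so 103 has order 58 and is a primitive root modulo 118.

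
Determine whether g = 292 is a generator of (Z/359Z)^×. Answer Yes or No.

No

φ(359) = 359 − 1 = 358 = 2 · 179.
It suffices to check that the order of 292 is not a proper divisor of 358: compute 292^(358/q) for q ∈ {2, 179}.
292^179 ≡ 1 (mod 359)  [q = 2: ≡ 1 ✗]
292^2 ≡ 181 (mod 359)  [q = 179: ≢ 1 ✓]
Since 292^179 ≡ 1, the order of 292 divides 179 < 358, so 292 is not a primitive root.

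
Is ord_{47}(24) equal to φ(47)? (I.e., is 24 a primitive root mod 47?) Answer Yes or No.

φ(47) = 47 − 1 = 46 = 2 · 23.
It suffices to check that the order of 24 is not a proper divisor of 46: compute 24^(46/q) for q ∈ {2, 23}.
24^23 ≡ 1 (mod 47)  [q = 2: ≡ 1 ✗]
24^2 ≡ 12 (mod 47)  [q = 23: ≢ 1 ✓]
The check at q = 2 fails, so 24 generates a proper subgroup.

No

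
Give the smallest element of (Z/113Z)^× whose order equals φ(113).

3

φ(113) = 113 − 1 = 112 = 2^4 · 7.
g is a primitive root iff g^(112/q) ≢ 1 (mod 113) for each prime q ∈ {2, 7}.
g = 2: 2^56 ≡ 1 — hits 1, so not a primitive root.
g = 3: 3^56 ≡ 112; 3^16 ≡ 49 — none is 1, so 3 is a primitive root.
Hence the least primitive root of 113 is 3.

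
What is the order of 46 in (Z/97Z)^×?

32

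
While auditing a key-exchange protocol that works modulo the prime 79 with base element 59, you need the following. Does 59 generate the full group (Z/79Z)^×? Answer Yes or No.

Yes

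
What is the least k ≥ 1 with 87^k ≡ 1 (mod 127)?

21

Since 87 ∈ (Z/127Z)^×, its order divides φ(127) = 127 − 1 = 126 = 2 · 3^2 · 7.
Divisors of 126: 1, 2, 3, 6, 7, 9, 14, 18, 21, 42, 63, 126.
Compute 87^d (mod 127) for the divisors d until we hit 1:
87^1 ≡ 87
87^2 ≡ 76
87^3 ≡ 8
87^6 ≡ 64
87^7 ≡ 107
87^9 ≡ 4
87^14 ≡ 19
87^18 ≡ 16
87^21 ≡ 1
The smallest such exponent is 21, so the order of 87 is 21.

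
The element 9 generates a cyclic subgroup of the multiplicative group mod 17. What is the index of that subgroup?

Since 9 ∈ (Z/17Z)^×, its order divides φ(17) = 17 − 1 = 16 = 2^4.
Divisors of 16: 1, 2, 4, 8, 16.
Evaluate successive powers at the divisors of 16:
9^1 ≡ 9 (mod 17)
9^2 ≡ 13 (mod 17)
9^4 ≡ 16 (mod 17)
9^8 ≡ 1 (mod 17) ✓
Thus |⟨9⟩| = ord(9) = 8.
[(Z/17Z)^× : ⟨9⟩] = 16/8 = 2.

2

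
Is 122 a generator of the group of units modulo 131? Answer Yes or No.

Yes

φ(131) = 131 − 1 = 130 = 2 · 5 · 13.
An element g generates (Z/131Z)^× iff g^(130/q) ≢ 1 (mod 131) for each prime q ∈ {2, 5, 13}.
122^65 ≡ 130 (mod 131)  [q = 2: ≢ 1 ✓]
122^26 ≡ 89 (mod 131)  [q = 5: ≢ 1 ✓]
122^10 ≡ 107 (mod 131)  [q = 13: ≢ 1 ✓]
All checks pass, so 122 has order 130 and is a primitive root modulo 131.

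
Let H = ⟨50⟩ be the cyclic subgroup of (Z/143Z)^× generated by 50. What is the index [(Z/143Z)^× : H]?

The order of 50 must divide φ(143) = φ(11·13) = (11−1)·(13−1) = 10·12 = 120 = 2^3 · 3 · 5.
Divisors of 120: 1, 2, 3, 4, 5, 6, 8, 10, 12, 15, 20, 24, 30, 40, 60, 120.
Evaluate successive powers at the divisors of 120:
50^1 ≡ 50 (mod 143)
50^2 ≡ 69 (mod 143)
50^3 ≡ 18 (mod 143)
50^4 ≡ 42 (mod 143)
50^5 ≡ 98 (mod 143)
50^6 ≡ 38 (mod 143)
50^8 ≡ 48 (mod 143)
50^10 ≡ 23 (mod 143)
50^12 ≡ 14 (mod 143)
50^15 ≡ 109 (mod 143)
50^20 ≡ 100 (mod 143)
50^24 ≡ 53 (mod 143)
50^30 ≡ 12 (mod 143)
50^40 ≡ 133 (mod 143)
50^60 ≡ 1 (mod 143) ✓
So ord_143(50) = 60, hence |⟨50⟩| = 60.
The index is φ(143) / ord(50) = 120 / 60 = 2.

2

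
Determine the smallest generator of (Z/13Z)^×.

2

φ(13) = 13 − 1 = 12 = 2^2 · 3.
Test candidates g = 2, 3, … against the prime factors q ∈ {2, 3} of φ(13): g is a generator iff g^(12/q) ≢ 1 for every such q.
g = 2: 2^6 ≡ 12; 2^4 ≡ 3 — none is 1, so 2 is a primitive root.
The smallest primitive root modulo 13 is 2.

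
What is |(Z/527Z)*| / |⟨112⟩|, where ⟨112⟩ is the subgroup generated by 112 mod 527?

2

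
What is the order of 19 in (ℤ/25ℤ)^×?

10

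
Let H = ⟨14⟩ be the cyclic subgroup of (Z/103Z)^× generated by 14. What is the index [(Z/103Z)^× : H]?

The order of 14 must divide φ(103) = 103 − 1 = 102 = 2 · 3 · 17.
Divisors of 102: 1, 2, 3, 6, 17, 34, 51, 102.
Check 14^d mod 103 for each divisor in increasing order:
14^1 ≡ 14 (mod 103)
14^2 ≡ 93 (mod 103)
14^3 ≡ 66 (mod 103)
14^6 ≡ 30 (mod 103)
14^17 ≡ 1 (mod 103) ✓
Thus |⟨14⟩| = ord(14) = 17.
[(Z/103Z)^× : ⟨14⟩] = 102/17 = 6.

6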